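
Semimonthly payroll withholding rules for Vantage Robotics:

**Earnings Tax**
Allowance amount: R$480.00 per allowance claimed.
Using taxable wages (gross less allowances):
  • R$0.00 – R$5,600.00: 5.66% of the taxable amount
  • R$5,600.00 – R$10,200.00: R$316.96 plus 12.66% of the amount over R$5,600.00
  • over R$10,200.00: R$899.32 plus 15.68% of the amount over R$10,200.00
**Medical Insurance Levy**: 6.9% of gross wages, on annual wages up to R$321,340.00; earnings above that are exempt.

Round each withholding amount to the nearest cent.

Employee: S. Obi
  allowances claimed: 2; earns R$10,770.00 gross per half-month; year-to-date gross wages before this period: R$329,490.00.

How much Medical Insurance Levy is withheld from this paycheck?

R$0.00

Medical Insurance Levy: YTD R$329,490.00 ≥ cap R$321,340.00 → R$0.00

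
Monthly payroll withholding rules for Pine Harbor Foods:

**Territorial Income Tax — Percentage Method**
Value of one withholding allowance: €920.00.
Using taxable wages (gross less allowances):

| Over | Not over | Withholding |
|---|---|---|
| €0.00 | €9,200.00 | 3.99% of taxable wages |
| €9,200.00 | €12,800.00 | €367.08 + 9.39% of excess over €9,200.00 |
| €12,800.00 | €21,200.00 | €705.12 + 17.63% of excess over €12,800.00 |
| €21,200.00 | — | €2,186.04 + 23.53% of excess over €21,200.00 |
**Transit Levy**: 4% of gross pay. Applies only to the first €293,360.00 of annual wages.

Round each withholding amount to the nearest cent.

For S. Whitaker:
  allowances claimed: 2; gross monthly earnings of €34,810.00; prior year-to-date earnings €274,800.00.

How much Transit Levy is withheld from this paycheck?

€742.40

Transit Levy: cap €293,360.00 − YTD €274,800.00 = €18,560.00 subject; 4% × €18,560.00 = €742.40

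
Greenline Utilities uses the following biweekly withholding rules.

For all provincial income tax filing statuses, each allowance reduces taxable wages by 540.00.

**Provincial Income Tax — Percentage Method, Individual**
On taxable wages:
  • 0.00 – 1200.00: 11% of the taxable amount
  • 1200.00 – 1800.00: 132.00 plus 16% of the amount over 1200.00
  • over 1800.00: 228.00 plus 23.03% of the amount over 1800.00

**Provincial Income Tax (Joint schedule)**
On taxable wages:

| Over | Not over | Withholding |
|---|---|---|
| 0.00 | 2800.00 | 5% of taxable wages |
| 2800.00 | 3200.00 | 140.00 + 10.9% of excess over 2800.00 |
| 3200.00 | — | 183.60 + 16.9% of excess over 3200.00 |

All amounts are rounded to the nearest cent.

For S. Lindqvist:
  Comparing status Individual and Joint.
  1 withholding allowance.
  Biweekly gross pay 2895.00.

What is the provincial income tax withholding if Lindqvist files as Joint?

Provincial Income Tax (Joint): taxable = 2895.00 − 1×540.00 = 2355.00
  5% × 2355.00 = 117.75

117.75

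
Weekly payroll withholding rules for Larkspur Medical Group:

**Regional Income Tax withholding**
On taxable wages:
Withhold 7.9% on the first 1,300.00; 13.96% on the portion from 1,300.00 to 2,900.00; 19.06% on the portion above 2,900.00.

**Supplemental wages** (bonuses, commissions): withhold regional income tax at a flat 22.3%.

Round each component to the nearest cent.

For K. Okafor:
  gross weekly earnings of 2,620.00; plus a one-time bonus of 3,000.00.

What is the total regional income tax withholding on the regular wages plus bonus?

Regional Income Tax: taxable = 2,620.00
  102.70 + 13.96% × (2,620.00 − 1,300.00) = 102.70 + 13.96% × 1,320.00 = 286.97
Supplemental (22.3% flat on bonus): 22.3% × 3,000.00 = 669.00
Total regional income tax: 286.97 + 669.00 = 955.97

955.97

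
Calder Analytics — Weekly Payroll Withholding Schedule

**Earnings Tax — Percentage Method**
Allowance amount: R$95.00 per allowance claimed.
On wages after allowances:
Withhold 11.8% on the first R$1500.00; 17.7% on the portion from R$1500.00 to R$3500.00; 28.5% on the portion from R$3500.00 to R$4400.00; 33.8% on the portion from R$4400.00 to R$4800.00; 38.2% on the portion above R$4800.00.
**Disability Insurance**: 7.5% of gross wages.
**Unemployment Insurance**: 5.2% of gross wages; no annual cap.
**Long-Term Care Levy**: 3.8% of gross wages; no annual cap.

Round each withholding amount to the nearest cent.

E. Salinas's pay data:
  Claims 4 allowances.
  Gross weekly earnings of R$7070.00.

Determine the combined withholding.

R$2811.23

Earnings Tax: taxable = R$7070.00 − 4×R$95.00 = R$6690.00
  R$922.70 + 38.2% × (R$6690.00 − R$4800.00) = R$922.70 + 38.2% × R$1890.00 = R$1644.68
Disability Insurance: 7.5% × R$7070.00 = R$530.25
Unemployment Insurance: 5.2% × R$7070.00 = R$367.64
Long-Term Care Levy: 3.8% × R$7070.00 = R$268.66
Total: R$1644.68 + R$530.25 + R$367.64 + R$268.66 = R$2811.23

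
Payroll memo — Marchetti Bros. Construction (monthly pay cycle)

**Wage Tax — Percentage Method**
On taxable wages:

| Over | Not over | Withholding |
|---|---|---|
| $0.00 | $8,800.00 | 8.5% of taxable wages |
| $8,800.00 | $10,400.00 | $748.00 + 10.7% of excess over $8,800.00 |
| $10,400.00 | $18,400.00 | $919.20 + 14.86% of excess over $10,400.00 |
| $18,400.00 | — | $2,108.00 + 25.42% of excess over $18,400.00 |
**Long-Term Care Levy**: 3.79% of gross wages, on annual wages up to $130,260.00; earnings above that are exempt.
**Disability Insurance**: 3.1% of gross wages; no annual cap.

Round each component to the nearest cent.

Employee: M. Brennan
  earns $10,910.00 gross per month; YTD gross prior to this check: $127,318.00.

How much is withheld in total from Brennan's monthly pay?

Wage Tax: taxable = $10,910.00
  $919.20 + 14.86% × ($10,910.00 − $10,400.00) = $919.20 + 14.86% × $510.00 = $994.99
Long-Term Care Levy: cap $130,260.00 − YTD $127,318.00 = $2,942.00 subject; 3.79% × $2,942.00 = $111.50
Disability Insurance: 3.1% × $10,910.00 = $338.21
Total: $994.99 + $111.50 + $338.21 = $1,444.70

$1,444.70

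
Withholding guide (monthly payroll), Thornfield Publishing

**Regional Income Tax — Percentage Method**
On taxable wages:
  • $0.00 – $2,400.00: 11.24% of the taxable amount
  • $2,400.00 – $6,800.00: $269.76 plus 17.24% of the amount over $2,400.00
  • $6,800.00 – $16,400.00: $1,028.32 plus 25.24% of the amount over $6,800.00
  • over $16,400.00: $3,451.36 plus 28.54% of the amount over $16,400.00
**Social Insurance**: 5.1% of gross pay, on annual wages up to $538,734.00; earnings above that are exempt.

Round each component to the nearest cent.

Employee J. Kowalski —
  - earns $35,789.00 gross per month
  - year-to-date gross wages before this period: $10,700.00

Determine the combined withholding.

Regional Income Tax: taxable = $35,789.00
  $3,451.36 + 28.54% × ($35,789.00 − $16,400.00) = $3,451.36 + 28.54% × $19,389.00 = $8,984.98
Social Insurance: 5.1% × $35,789.00 = $1,825.24
Total: $8,984.98 + $1,825.24 = $10,810.22

$10,810.22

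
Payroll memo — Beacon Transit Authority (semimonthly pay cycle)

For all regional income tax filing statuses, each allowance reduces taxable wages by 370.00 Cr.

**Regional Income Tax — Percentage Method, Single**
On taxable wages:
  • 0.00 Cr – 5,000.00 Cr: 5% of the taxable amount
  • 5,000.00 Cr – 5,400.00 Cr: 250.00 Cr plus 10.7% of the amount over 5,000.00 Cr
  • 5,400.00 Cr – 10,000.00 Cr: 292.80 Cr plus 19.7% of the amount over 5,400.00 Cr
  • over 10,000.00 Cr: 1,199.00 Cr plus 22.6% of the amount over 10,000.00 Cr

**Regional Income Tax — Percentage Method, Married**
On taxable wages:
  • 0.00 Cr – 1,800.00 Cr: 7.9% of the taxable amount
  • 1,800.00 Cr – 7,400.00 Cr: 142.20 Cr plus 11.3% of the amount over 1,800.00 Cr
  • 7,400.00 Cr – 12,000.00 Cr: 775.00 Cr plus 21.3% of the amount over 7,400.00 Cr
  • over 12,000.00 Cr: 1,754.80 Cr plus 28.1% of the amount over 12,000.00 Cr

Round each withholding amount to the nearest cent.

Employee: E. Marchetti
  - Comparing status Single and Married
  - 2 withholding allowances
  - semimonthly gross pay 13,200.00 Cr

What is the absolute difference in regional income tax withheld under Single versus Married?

129.10 Cr

Regional Income Tax (Single): taxable = 13,200.00 Cr − 2×370.00 Cr = 12,460.00 Cr
  1,199.00 Cr + 22.6% × (12,460.00 Cr − 10,000.00 Cr) = 1,199.00 Cr + 22.6% × 2,460.00 Cr = 1,754.96 Cr
Regional Income Tax (Married): taxable = 13,200.00 Cr − 2×370.00 Cr = 12,460.00 Cr
  1,754.80 Cr + 28.1% × (12,460.00 Cr − 12,000.00 Cr) = 1,754.80 Cr + 28.1% × 460.00 Cr = 1,884.06 Cr
Difference: |1,754.96 Cr − 1,884.06 Cr| = 129.10 Cr (higher under Married)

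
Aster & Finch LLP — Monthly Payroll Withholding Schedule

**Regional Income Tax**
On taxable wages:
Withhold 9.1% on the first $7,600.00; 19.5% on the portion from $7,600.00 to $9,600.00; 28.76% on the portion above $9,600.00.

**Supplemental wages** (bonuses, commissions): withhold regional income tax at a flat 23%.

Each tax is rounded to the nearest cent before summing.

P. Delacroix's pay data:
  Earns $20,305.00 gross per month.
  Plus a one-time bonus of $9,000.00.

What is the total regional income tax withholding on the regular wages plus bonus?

Regional Income Tax: taxable = $20,305.00
  $1,081.60 + 28.76% × ($20,305.00 − $9,600.00) = $1,081.60 + 28.76% × $10,705.00 = $4,160.36
Supplemental (23% flat on bonus): 23% × $9,000.00 = $2,070.00
Total regional income tax: $4,160.36 + $2,070.00 = $6,230.36

$6,230.36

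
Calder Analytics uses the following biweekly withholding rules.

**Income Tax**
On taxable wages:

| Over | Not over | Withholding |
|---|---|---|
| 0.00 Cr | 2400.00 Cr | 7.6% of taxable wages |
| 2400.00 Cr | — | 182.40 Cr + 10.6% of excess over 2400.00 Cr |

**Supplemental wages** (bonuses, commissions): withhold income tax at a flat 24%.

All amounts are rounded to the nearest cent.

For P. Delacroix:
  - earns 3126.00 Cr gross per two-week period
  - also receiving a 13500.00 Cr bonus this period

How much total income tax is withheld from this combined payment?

3499.36 Cr

Income Tax: taxable = 3126.00 Cr
  182.40 Cr + 10.6% × (3126.00 Cr − 2400.00 Cr) = 182.40 Cr + 10.6% × 726.00 Cr = 259.36 Cr
Supplemental (24% flat on bonus): 24% × 13500.00 Cr = 3240.00 Cr
Total income tax: 259.36 Cr + 3240.00 Cr = 3499.36 Cr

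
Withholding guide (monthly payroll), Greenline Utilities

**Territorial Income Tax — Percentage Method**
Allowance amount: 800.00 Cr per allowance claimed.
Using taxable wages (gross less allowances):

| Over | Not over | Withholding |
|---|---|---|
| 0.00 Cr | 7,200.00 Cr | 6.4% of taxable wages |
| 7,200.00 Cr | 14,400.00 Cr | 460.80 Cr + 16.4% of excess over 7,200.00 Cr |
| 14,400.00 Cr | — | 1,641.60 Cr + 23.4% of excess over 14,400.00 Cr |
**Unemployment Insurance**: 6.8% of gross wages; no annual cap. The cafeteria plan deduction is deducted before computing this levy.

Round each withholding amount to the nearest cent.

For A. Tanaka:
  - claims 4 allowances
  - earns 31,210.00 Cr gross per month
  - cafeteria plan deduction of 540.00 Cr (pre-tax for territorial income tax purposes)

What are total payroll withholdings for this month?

6,785.54 Cr

Territorial Income Tax: taxable = 31,210.00 Cr − 540.00 Cr − 4×800.00 Cr = 27,470.00 Cr
  1,641.60 Cr + 23.4% × (27,470.00 Cr − 14,400.00 Cr) = 1,641.60 Cr + 23.4% × 13,070.00 Cr = 4,699.98 Cr
Unemployment Insurance: 6.8% × 30,670.00 Cr = 2,085.56 Cr
Total: 4,699.98 Cr + 2,085.56 Cr = 6,785.54 Cr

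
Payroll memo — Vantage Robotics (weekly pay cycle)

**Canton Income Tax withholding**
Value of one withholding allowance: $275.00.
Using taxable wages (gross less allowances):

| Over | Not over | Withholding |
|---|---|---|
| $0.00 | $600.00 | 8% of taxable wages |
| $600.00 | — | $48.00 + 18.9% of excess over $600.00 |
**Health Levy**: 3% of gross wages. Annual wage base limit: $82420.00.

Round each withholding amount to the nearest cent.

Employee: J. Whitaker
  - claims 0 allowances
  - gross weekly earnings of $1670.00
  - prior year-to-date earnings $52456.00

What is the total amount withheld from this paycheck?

Canton Income Tax: taxable = $1670.00
  $48.00 + 18.9% × ($1670.00 − $600.00) = $48.00 + 18.9% × $1070.00 = $250.23
Health Levy: 3% × $1670.00 = $50.10
Total: $250.23 + $50.10 = $300.33

$300.33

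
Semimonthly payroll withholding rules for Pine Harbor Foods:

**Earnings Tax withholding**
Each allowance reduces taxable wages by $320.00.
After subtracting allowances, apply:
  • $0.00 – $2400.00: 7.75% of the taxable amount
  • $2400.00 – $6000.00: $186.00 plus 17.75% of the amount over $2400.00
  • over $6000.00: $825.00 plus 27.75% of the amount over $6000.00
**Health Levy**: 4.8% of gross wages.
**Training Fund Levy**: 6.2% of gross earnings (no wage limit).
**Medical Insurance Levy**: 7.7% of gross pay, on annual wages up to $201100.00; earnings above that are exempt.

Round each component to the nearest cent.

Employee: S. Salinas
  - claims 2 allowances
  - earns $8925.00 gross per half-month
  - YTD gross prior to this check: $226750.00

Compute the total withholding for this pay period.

Earnings Tax: taxable = $8925.00 − 2×$320.00 = $8285.00
  $825.00 + 27.75% × ($8285.00 − $6000.00) = $825.00 + 27.75% × $2285.00 = $1459.09
Health Levy: 4.8% × $8925.00 = $428.40
Training Fund Levy: 6.2% × $8925.00 = $553.35
Medical Insurance Levy: YTD $226750.00 ≥ cap $201100.00 → $0.00
Total: $1459.09 + $428.40 + $553.35 + $0.00 = $2440.84

$2440.84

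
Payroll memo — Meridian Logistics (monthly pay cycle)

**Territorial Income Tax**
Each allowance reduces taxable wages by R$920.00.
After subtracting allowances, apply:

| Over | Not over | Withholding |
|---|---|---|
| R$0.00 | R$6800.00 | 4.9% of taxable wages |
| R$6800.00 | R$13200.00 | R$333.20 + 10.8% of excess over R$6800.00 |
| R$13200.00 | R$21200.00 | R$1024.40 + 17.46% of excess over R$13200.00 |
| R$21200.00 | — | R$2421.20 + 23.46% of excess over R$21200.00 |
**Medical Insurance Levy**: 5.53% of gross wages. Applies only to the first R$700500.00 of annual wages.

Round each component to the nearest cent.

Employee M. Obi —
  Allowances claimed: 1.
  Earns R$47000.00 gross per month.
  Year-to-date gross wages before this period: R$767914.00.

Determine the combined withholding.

Territorial Income Tax: taxable = R$47000.00 − 1×R$920.00 = R$46080.00
  R$2421.20 + 23.46% × (R$46080.00 − R$21200.00) = R$2421.20 + 23.46% × R$24880.00 = R$8258.05
Medical Insurance Levy: YTD R$767914.00 ≥ cap R$700500.00 → R$0.00
Total: R$8258.05 + R$0.00 = R$8258.05

R$8258.05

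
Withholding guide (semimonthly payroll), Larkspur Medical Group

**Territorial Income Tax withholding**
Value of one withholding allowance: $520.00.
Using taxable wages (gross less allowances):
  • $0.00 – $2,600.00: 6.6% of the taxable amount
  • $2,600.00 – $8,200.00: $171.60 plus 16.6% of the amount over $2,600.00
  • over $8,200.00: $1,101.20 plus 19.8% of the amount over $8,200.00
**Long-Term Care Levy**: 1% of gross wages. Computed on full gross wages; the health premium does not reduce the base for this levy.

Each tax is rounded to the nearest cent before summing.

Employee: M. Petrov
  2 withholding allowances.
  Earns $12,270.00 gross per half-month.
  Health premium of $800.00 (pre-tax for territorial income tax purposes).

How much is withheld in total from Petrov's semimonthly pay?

Territorial Income Tax: taxable = $12,270.00 − $800.00 − 2×$520.00 = $10,430.00
  $1,101.20 + 19.8% × ($10,430.00 − $8,200.00) = $1,101.20 + 19.8% × $2,230.00 = $1,542.74
Long-Term Care Levy: 1% × $12,270.00 = $122.70
Total: $1,542.74 + $122.70 = $1,665.44

$1,665.44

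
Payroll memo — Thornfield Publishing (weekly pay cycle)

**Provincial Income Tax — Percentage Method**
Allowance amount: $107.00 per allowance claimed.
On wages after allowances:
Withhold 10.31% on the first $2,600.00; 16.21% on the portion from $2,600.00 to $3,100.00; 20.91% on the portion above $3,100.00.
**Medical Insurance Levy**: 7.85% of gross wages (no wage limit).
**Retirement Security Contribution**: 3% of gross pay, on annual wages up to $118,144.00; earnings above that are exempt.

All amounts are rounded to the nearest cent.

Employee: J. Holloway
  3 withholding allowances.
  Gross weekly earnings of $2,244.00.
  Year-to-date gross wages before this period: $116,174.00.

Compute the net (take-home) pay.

Provincial Income Tax: taxable = $2,244.00 − 3×$107.00 = $1,923.00
  10.31% × $1,923.00 = $198.26
Medical Insurance Levy: 7.85% × $2,244.00 = $176.15
Retirement Security Contribution: cap $118,144.00 − YTD $116,174.00 = $1,970.00 subject; 3% × $1,970.00 = $59.10
Total withheld: $198.26 + $176.15 + $59.10 = $433.51
Net pay: $2,244.00 − $433.51 = $1,810.49

$1,810.49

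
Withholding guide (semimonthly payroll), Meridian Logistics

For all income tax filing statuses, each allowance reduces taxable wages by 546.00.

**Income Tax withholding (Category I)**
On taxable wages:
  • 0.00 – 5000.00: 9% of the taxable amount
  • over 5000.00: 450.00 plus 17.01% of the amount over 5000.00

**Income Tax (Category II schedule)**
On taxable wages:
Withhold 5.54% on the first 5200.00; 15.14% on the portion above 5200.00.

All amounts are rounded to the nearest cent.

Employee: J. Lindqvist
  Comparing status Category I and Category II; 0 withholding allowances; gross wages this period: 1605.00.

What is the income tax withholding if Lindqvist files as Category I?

144.45

Income Tax (Category I): taxable = 1605.00
  9% × 1605.00 = 144.45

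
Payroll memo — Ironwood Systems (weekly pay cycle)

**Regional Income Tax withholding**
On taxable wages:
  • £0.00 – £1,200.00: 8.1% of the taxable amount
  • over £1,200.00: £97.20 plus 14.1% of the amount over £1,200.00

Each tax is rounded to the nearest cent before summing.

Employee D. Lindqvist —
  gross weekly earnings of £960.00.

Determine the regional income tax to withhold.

Regional Income Tax: taxable = £960.00
  8.1% × £960.00 = £77.76

£77.76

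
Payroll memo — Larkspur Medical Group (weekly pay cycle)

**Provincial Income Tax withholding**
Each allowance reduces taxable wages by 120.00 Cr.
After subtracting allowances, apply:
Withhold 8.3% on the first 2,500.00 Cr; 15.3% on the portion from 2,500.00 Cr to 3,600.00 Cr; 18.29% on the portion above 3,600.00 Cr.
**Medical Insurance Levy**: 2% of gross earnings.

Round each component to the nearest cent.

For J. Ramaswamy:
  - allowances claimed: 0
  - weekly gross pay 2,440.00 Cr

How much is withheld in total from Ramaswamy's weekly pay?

Provincial Income Tax: taxable = 2,440.00 Cr
  8.3% × 2,440.00 Cr = 202.52 Cr
Medical Insurance Levy: 2% × 2,440.00 Cr = 48.80 Cr
Total: 202.52 Cr + 48.80 Cr = 251.32 Cr

251.32 Cr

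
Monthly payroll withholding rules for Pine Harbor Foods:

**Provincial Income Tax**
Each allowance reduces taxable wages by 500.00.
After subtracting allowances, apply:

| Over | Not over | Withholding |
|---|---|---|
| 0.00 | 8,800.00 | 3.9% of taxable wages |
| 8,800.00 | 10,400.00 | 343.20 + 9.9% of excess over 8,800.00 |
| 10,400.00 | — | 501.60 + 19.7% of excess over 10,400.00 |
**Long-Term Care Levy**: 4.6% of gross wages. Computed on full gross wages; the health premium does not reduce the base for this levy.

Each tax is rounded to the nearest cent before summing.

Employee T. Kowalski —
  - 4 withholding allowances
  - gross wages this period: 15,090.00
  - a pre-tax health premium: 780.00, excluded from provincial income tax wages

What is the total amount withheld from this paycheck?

Provincial Income Tax: taxable = 15,090.00 − 780.00 − 4×500.00 = 12,310.00
  501.60 + 19.7% × (12,310.00 − 10,400.00) = 501.60 + 19.7% × 1,910.00 = 877.87
Long-Term Care Levy: 4.6% × 15,090.00 = 694.14
Total: 877.87 + 694.14 = 1,572.01

1,572.01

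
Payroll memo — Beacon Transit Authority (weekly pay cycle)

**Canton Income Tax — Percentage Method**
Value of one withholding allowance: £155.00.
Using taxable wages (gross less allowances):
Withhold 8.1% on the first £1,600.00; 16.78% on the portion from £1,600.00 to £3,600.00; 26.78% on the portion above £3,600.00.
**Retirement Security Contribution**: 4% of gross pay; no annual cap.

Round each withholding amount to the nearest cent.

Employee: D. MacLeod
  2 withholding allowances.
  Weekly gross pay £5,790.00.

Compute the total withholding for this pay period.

£1,200.26

Canton Income Tax: taxable = £5,790.00 − 2×£155.00 = £5,480.00
  £465.20 + 26.78% × (£5,480.00 − £3,600.00) = £465.20 + 26.78% × £1,880.00 = £968.66
Retirement Security Contribution: 4% × £5,790.00 = £231.60
Total: £968.66 + £231.60 = £1,200.26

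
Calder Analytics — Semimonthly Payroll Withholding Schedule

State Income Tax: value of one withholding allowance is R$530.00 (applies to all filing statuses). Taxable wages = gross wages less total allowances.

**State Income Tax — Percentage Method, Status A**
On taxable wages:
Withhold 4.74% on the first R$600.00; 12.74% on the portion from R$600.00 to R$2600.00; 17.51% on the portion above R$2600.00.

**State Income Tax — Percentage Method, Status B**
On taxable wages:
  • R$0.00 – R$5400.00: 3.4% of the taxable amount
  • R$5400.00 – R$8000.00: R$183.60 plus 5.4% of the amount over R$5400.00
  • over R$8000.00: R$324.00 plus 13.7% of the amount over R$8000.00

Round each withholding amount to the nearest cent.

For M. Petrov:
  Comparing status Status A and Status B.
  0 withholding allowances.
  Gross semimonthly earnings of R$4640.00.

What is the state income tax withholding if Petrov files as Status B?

State Income Tax (Status B): taxable = R$4640.00
  3.4% × R$4640.00 = R$157.76

R$157.76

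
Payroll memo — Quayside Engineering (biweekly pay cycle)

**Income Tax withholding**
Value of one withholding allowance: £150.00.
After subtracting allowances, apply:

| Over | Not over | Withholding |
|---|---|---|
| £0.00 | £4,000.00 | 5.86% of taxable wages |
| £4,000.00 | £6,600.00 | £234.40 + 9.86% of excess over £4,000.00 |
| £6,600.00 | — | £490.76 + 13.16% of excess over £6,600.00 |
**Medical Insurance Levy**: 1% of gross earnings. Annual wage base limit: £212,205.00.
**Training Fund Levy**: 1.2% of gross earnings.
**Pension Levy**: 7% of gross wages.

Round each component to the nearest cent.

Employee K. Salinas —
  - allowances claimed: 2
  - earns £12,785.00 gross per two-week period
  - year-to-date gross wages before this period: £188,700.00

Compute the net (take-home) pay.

£10,343.55

Income Tax: taxable = £12,785.00 − 2×£150.00 = £12,485.00
  £490.76 + 13.16% × (£12,485.00 − £6,600.00) = £490.76 + 13.16% × £5,885.00 = £1,265.23
Medical Insurance Levy: 1% × £12,785.00 = £127.85
Training Fund Levy: 1.2% × £12,785.00 = £153.42
Pension Levy: 7% × £12,785.00 = £894.95
Total withheld: £1,265.23 + £127.85 + £153.42 + £894.95 = £2,441.45
Net pay: £12,785.00 − £2,441.45 = £10,343.55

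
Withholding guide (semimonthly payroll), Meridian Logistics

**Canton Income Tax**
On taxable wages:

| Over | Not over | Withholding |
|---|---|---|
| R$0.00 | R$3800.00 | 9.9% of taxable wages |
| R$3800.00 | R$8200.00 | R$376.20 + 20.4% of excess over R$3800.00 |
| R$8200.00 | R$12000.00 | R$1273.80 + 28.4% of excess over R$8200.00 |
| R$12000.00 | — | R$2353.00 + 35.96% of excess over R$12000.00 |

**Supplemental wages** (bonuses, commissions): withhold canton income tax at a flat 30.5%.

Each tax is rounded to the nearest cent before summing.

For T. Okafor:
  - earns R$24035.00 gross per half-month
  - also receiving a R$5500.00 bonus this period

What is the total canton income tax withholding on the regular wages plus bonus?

R$8358.29

Canton Income Tax: taxable = R$24035.00
  R$2353.00 + 35.96% × (R$24035.00 − R$12000.00) = R$2353.00 + 35.96% × R$12035.00 = R$6680.79
Supplemental (30.5% flat on bonus): 30.5% × R$5500.00 = R$1677.50
Total canton income tax: R$6680.79 + R$1677.50 = R$8358.29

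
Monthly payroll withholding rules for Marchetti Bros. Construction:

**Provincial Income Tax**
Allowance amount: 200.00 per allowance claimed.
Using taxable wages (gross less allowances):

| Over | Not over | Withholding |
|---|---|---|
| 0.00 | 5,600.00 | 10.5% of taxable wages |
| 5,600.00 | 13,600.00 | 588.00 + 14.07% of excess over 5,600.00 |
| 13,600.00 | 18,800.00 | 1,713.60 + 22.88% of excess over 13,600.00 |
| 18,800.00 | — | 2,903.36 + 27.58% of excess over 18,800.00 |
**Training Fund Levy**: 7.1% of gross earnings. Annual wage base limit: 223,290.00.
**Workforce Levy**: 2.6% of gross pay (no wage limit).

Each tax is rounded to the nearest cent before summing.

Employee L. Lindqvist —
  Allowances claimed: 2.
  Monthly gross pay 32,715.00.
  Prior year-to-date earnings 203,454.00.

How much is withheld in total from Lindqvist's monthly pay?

8,889.75

Provincial Income Tax: taxable = 32,715.00 − 2×200.00 = 32,315.00
  2,903.36 + 27.58% × (32,315.00 − 18,800.00) = 2,903.36 + 27.58% × 13,515.00 = 6,630.80
Training Fund Levy: cap 223,290.00 − YTD 203,454.00 = 19,836.00 subject; 7.1% × 19,836.00 = 1,408.36
Workforce Levy: 2.6% × 32,715.00 = 850.59
Total: 6,630.80 + 1,408.36 + 850.59 = 8,889.75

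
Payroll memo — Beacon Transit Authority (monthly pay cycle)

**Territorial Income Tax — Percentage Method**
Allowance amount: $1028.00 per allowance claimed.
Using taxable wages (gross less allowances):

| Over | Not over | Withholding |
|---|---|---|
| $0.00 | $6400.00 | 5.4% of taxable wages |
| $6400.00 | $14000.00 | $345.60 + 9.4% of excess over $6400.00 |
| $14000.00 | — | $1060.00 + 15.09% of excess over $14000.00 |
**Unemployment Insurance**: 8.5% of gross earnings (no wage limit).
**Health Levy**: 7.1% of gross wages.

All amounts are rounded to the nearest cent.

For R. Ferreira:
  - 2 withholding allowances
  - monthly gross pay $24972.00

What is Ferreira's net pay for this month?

$18670.95

Territorial Income Tax: taxable = $24972.00 − 2×$1028.00 = $22916.00
  $1060.00 + 15.09% × ($22916.00 − $14000.00) = $1060.00 + 15.09% × $8916.00 = $2405.42
Unemployment Insurance: 8.5% × $24972.00 = $2122.62
Health Levy: 7.1% × $24972.00 = $1773.01
Total withheld: $2405.42 + $2122.62 + $1773.01 = $6301.05
Net pay: $24972.00 − $6301.05 = $18670.95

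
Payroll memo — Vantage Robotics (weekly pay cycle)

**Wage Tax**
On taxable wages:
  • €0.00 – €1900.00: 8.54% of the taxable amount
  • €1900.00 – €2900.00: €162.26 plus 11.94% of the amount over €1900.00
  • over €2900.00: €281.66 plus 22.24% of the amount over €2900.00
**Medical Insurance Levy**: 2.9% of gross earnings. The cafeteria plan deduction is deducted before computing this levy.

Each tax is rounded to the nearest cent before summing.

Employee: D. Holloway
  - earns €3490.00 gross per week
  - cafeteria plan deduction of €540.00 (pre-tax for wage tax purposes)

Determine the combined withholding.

€378.33

Wage Tax: taxable = €3490.00 − €540.00 = €2950.00
  €281.66 + 22.24% × (€2950.00 − €2900.00) = €281.66 + 22.24% × €50.00 = €292.78
Medical Insurance Levy: 2.9% × €2950.00 = €85.55
Total: €292.78 + €85.55 = €378.33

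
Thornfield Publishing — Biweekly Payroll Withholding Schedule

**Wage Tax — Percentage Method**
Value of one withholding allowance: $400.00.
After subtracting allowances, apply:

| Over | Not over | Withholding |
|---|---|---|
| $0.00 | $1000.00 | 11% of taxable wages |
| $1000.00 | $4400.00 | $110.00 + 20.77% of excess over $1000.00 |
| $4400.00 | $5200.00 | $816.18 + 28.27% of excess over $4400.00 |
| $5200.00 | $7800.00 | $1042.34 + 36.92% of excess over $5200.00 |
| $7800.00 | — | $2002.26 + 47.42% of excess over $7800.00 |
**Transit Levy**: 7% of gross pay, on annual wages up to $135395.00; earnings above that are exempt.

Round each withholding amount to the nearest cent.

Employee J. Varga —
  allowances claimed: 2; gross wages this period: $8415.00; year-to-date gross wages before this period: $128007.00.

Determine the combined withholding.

$2451.12

Wage Tax: taxable = $8415.00 − 2×$400.00 = $7615.00
  $1042.34 + 36.92% × ($7615.00 − $5200.00) = $1042.34 + 36.92% × $2415.00 = $1933.96
Transit Levy: cap $135395.00 − YTD $128007.00 = $7388.00 subject; 7% × $7388.00 = $517.16
Total: $1933.96 + $517.16 = $2451.12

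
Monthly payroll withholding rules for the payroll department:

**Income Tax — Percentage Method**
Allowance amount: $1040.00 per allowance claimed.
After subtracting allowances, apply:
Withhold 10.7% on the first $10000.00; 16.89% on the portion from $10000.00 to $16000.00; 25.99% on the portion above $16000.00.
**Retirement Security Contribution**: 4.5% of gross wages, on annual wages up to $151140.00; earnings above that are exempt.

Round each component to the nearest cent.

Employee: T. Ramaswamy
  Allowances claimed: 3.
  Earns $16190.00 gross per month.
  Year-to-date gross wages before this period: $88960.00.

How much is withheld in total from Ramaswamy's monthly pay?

Income Tax: taxable = $16190.00 − 3×$1040.00 = $13070.00
  $1070.00 + 16.89% × ($13070.00 − $10000.00) = $1070.00 + 16.89% × $3070.00 = $1588.52
Retirement Security Contribution: 4.5% × $16190.00 = $728.55
Total: $1588.52 + $728.55 = $2317.07

$2317.07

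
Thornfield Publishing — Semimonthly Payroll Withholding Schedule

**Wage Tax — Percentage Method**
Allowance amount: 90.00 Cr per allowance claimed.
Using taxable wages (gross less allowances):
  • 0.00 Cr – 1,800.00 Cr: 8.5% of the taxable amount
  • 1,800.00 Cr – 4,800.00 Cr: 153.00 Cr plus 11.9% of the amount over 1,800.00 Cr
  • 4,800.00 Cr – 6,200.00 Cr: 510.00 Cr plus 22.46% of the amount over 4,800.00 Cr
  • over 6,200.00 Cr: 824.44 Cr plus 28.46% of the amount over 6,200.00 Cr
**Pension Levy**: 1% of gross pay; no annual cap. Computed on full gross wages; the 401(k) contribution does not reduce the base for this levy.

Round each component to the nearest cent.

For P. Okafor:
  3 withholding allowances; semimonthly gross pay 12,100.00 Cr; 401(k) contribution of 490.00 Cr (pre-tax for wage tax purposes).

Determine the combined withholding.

2,408.28 Cr

Wage Tax: taxable = 12,100.00 Cr − 490.00 Cr − 3×90.00 Cr = 11,340.00 Cr
  824.44 Cr + 28.46% × (11,340.00 Cr − 6,200.00 Cr) = 824.44 Cr + 28.46% × 5,140.00 Cr = 2,287.28 Cr
Pension Levy: 1% × 12,100.00 Cr = 121.00 Cr
Total: 2,287.28 Cr + 121.00 Cr = 2,408.28 Cr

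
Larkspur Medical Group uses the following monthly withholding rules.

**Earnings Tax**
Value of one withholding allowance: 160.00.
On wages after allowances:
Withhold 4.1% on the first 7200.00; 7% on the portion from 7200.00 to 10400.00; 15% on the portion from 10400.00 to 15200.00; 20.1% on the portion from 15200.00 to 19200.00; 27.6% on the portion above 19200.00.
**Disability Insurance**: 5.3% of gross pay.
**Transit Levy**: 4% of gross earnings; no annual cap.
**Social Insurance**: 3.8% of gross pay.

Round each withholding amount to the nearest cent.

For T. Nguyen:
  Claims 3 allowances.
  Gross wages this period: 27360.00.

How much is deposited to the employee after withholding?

19612.96

Earnings Tax: taxable = 27360.00 − 3×160.00 = 26880.00
  2043.20 + 27.6% × (26880.00 − 19200.00) = 2043.20 + 27.6% × 7680.00 = 4162.88
Disability Insurance: 5.3% × 27360.00 = 1450.08
Transit Levy: 4% × 27360.00 = 1094.40
Social Insurance: 3.8% × 27360.00 = 1039.68
Total withheld: 4162.88 + 1450.08 + 1094.40 + 1039.68 = 7747.04
Net pay: 27360.00 − 7747.04 = 19612.96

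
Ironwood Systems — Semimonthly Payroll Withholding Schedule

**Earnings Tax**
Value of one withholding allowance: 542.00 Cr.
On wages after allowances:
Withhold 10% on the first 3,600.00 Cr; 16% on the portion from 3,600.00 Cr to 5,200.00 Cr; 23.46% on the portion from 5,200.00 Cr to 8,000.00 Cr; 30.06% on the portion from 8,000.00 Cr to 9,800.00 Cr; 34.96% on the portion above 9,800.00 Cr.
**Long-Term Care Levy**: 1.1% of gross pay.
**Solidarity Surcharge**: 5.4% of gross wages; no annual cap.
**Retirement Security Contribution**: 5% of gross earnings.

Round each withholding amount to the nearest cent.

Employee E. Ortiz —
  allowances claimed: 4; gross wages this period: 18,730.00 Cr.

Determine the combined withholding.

6,331.91 Cr

Earnings Tax: taxable = 18,730.00 Cr − 4×542.00 Cr = 16,562.00 Cr
  1,813.96 Cr + 34.96% × (16,562.00 Cr − 9,800.00 Cr) = 1,813.96 Cr + 34.96% × 6,762.00 Cr = 4,177.96 Cr
Long-Term Care Levy: 1.1% × 18,730.00 Cr = 206.03 Cr
Solidarity Surcharge: 5.4% × 18,730.00 Cr = 1,011.42 Cr
Retirement Security Contribution: 5% × 18,730.00 Cr = 936.50 Cr
Total: 4,177.96 Cr + 206.03 Cr + 1,011.42 Cr + 936.50 Cr = 6,331.91 Cr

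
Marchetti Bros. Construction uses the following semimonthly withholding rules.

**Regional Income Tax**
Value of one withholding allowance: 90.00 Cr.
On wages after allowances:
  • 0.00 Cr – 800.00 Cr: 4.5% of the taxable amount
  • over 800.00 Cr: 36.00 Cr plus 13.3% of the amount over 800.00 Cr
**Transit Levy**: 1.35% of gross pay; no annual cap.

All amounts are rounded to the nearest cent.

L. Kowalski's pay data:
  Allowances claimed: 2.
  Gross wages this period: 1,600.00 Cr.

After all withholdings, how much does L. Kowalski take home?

1,459.94 Cr

Regional Income Tax: taxable = 1,600.00 Cr − 2×90.00 Cr = 1,420.00 Cr
  36.00 Cr + 13.3% × (1,420.00 Cr − 800.00 Cr) = 36.00 Cr + 13.3% × 620.00 Cr = 118.46 Cr
Transit Levy: 1.35% × 1,600.00 Cr = 21.60 Cr
Total withheld: 118.46 Cr + 21.60 Cr = 140.06 Cr
Net pay: 1,600.00 Cr − 140.06 Cr = 1,459.94 Cr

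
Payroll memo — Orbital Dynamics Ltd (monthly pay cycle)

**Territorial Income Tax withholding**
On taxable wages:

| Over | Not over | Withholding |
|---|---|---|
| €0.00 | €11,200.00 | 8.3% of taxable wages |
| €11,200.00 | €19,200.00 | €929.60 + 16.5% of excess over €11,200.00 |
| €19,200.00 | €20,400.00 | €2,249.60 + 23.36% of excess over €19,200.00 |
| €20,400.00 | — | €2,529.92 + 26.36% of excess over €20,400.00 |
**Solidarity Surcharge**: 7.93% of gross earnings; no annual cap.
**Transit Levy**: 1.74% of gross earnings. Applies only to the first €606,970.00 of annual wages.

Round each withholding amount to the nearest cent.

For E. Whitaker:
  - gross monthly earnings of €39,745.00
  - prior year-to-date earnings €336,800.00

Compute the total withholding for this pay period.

€11,472.60

Territorial Income Tax: taxable = €39,745.00
  €2,529.92 + 26.36% × (€39,745.00 − €20,400.00) = €2,529.92 + 26.36% × €19,345.00 = €7,629.26
Solidarity Surcharge: 7.93% × €39,745.00 = €3,151.78
Transit Levy: 1.74% × €39,745.00 = €691.56
Total: €7,629.26 + €3,151.78 + €691.56 = €11,472.60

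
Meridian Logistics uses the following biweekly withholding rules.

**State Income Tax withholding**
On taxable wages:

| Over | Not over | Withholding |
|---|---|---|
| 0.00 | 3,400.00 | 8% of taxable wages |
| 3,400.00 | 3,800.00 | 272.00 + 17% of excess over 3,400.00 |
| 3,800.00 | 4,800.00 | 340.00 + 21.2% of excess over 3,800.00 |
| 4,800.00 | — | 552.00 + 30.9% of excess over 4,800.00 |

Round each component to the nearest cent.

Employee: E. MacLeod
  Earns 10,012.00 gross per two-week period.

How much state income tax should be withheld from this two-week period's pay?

2,162.51

State Income Tax: taxable = 10,012.00
  552.00 + 30.9% × (10,012.00 − 4,800.00) = 552.00 + 30.9% × 5,212.00 = 2,162.51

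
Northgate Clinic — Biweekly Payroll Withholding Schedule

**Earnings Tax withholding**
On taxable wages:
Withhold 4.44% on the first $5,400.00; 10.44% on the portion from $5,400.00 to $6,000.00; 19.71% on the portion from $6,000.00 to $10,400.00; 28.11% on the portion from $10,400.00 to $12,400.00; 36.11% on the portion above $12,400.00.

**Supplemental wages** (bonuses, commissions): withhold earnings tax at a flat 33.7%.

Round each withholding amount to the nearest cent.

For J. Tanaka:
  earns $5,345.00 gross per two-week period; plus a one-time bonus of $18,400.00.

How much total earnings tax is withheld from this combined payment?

Earnings Tax: taxable = $5,345.00
  4.44% × $5,345.00 = $237.32
Supplemental (33.7% flat on bonus): 33.7% × $18,400.00 = $6,200.80
Total earnings tax: $237.32 + $6,200.80 = $6,438.12

$6,438.12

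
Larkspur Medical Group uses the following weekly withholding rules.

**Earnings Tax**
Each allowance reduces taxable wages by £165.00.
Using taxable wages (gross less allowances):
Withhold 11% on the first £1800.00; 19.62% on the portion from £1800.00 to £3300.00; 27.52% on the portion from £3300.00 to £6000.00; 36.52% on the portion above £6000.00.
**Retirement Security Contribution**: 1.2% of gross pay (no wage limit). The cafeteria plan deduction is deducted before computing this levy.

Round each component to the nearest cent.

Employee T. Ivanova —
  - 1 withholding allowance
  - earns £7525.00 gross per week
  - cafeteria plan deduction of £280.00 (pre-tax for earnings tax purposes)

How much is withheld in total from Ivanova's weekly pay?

Earnings Tax: taxable = £7525.00 − £280.00 − 1×£165.00 = £7080.00
  £1235.34 + 36.52% × (£7080.00 − £6000.00) = £1235.34 + 36.52% × £1080.00 = £1629.76
Retirement Security Contribution: 1.2% × £7245.00 = £86.94
Total: £1629.76 + £86.94 = £1716.70

£1716.70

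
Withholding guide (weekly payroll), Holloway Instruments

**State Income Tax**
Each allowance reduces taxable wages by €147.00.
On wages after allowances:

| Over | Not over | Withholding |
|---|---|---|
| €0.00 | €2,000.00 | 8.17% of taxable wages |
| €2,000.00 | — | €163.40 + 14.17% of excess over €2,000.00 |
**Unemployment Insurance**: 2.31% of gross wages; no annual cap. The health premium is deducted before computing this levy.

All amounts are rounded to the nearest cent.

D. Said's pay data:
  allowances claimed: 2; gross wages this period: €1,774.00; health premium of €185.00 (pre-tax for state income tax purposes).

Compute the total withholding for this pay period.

€142.51

State Income Tax: taxable = €1,774.00 − €185.00 − 2×€147.00 = €1,295.00
  8.17% × €1,295.00 = €105.80
Unemployment Insurance: 2.31% × €1,589.00 = €36.71
Total: €105.80 + €36.71 = €142.51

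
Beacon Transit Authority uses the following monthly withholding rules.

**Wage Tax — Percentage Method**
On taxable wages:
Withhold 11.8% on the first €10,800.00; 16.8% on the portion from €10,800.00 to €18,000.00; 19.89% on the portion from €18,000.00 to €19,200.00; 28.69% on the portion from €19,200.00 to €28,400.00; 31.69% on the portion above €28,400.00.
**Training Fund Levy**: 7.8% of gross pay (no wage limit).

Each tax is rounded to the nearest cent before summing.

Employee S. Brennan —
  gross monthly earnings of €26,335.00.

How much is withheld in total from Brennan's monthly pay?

€6,823.84

Wage Tax: taxable = €26,335.00
  €2,722.68 + 28.69% × (€26,335.00 − €19,200.00) = €2,722.68 + 28.69% × €7,135.00 = €4,769.71
Training Fund Levy: 7.8% × €26,335.00 = €2,054.13
Total: €4,769.71 + €2,054.13 = €6,823.84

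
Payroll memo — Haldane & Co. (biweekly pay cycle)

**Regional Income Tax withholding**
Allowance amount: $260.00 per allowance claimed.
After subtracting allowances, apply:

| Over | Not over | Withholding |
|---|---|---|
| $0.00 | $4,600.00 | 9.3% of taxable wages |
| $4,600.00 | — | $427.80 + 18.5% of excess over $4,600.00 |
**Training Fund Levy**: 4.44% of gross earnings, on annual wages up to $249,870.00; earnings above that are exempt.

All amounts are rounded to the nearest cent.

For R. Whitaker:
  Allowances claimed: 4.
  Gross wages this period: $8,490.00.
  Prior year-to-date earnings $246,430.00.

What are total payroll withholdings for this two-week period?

Regional Income Tax: taxable = $8,490.00 − 4×$260.00 = $7,450.00
  $427.80 + 18.5% × ($7,450.00 − $4,600.00) = $427.80 + 18.5% × $2,850.00 = $955.05
Training Fund Levy: cap $249,870.00 − YTD $246,430.00 = $3,440.00 subject; 4.44% × $3,440.00 = $152.74
Total: $955.05 + $152.74 = $1,107.79

$1,107.79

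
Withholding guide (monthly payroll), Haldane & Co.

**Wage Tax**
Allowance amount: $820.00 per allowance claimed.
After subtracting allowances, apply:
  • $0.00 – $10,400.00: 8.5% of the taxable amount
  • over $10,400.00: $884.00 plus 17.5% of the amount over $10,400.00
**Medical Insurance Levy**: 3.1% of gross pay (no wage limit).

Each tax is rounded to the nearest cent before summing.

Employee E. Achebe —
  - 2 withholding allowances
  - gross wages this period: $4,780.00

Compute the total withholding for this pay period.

$415.08

Wage Tax: taxable = $4,780.00 − 2×$820.00 = $3,140.00
  8.5% × $3,140.00 = $266.90
Medical Insurance Levy: 3.1% × $4,780.00 = $148.18
Total: $266.90 + $148.18 = $415.08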